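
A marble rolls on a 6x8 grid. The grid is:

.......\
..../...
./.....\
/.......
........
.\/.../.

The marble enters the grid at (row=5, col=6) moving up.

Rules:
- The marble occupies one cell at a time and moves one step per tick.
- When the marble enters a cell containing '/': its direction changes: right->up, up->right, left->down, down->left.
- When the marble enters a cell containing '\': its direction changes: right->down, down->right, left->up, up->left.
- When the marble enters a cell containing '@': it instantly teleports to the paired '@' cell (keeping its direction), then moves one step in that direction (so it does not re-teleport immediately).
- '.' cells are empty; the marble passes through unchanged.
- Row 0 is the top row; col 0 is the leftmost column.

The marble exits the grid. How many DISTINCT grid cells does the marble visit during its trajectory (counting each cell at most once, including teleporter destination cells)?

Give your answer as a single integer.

Answer: 2

Derivation:
Step 1: enter (5,6), '/' deflects up->right, move right to (5,7)
Step 2: enter (5,7), '.' pass, move right to (5,8)
Step 3: at (5,8) — EXIT via right edge, pos 5
Distinct cells visited: 2 (path length 2)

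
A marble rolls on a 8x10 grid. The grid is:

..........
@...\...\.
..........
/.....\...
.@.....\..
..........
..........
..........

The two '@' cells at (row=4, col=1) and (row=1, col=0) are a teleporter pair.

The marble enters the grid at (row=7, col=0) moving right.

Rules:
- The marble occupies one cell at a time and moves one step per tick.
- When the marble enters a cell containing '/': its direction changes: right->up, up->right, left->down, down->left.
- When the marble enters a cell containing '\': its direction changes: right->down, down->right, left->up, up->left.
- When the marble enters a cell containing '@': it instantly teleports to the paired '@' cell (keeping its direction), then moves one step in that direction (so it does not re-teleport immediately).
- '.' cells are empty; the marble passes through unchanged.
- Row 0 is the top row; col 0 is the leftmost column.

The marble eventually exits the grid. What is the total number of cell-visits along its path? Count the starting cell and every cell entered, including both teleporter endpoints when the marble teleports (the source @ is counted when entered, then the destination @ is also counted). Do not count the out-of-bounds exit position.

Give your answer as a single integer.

Answer: 10

Derivation:
Step 1: enter (7,0), '.' pass, move right to (7,1)
Step 2: enter (7,1), '.' pass, move right to (7,2)
Step 3: enter (7,2), '.' pass, move right to (7,3)
Step 4: enter (7,3), '.' pass, move right to (7,4)
Step 5: enter (7,4), '.' pass, move right to (7,5)
Step 6: enter (7,5), '.' pass, move right to (7,6)
Step 7: enter (7,6), '.' pass, move right to (7,7)
Step 8: enter (7,7), '.' pass, move right to (7,8)
Step 9: enter (7,8), '.' pass, move right to (7,9)
Step 10: enter (7,9), '.' pass, move right to (7,10)
Step 11: at (7,10) — EXIT via right edge, pos 7
Path length (cell visits): 10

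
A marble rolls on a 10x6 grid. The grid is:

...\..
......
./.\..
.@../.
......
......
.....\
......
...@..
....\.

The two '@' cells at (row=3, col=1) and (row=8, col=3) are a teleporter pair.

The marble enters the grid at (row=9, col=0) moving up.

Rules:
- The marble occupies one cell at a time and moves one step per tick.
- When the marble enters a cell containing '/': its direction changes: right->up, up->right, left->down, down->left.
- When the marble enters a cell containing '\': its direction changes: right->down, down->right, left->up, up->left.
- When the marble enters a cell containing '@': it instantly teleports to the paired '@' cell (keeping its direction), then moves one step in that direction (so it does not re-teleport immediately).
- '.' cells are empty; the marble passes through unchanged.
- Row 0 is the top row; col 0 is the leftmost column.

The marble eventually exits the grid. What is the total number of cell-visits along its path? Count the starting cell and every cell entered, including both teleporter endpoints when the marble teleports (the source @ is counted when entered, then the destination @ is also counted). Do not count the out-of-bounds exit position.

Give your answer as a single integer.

Step 1: enter (9,0), '.' pass, move up to (8,0)
Step 2: enter (8,0), '.' pass, move up to (7,0)
Step 3: enter (7,0), '.' pass, move up to (6,0)
Step 4: enter (6,0), '.' pass, move up to (5,0)
Step 5: enter (5,0), '.' pass, move up to (4,0)
Step 6: enter (4,0), '.' pass, move up to (3,0)
Step 7: enter (3,0), '.' pass, move up to (2,0)
Step 8: enter (2,0), '.' pass, move up to (1,0)
Step 9: enter (1,0), '.' pass, move up to (0,0)
Step 10: enter (0,0), '.' pass, move up to (-1,0)
Step 11: at (-1,0) — EXIT via top edge, pos 0
Path length (cell visits): 10

Answer: 10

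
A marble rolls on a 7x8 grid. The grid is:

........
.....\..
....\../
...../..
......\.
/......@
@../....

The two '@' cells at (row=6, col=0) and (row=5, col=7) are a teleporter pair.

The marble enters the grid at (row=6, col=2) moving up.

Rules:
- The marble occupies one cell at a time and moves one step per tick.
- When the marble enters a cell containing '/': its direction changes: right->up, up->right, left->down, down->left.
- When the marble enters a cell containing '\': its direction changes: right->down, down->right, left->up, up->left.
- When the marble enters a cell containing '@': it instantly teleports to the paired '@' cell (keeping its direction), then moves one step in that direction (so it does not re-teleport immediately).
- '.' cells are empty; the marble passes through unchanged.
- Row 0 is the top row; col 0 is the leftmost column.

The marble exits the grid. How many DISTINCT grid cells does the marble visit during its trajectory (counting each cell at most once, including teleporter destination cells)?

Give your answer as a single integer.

Step 1: enter (6,2), '.' pass, move up to (5,2)
Step 2: enter (5,2), '.' pass, move up to (4,2)
Step 3: enter (4,2), '.' pass, move up to (3,2)
Step 4: enter (3,2), '.' pass, move up to (2,2)
Step 5: enter (2,2), '.' pass, move up to (1,2)
Step 6: enter (1,2), '.' pass, move up to (0,2)
Step 7: enter (0,2), '.' pass, move up to (-1,2)
Step 8: at (-1,2) — EXIT via top edge, pos 2
Distinct cells visited: 7 (path length 7)

Answer: 7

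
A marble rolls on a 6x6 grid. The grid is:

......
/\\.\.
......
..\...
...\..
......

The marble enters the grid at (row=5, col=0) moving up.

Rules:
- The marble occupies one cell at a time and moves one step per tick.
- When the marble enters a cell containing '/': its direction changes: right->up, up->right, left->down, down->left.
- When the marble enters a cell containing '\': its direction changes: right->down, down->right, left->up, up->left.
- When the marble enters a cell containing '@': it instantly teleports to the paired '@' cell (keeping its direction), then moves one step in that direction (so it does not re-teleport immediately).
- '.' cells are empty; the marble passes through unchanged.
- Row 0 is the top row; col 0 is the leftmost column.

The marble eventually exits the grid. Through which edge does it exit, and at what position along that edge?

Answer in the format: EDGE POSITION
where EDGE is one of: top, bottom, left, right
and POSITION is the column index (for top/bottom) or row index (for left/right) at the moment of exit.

Step 1: enter (5,0), '.' pass, move up to (4,0)
Step 2: enter (4,0), '.' pass, move up to (3,0)
Step 3: enter (3,0), '.' pass, move up to (2,0)
Step 4: enter (2,0), '.' pass, move up to (1,0)
Step 5: enter (1,0), '/' deflects up->right, move right to (1,1)
Step 6: enter (1,1), '\' deflects right->down, move down to (2,1)
Step 7: enter (2,1), '.' pass, move down to (3,1)
Step 8: enter (3,1), '.' pass, move down to (4,1)
Step 9: enter (4,1), '.' pass, move down to (5,1)
Step 10: enter (5,1), '.' pass, move down to (6,1)
Step 11: at (6,1) — EXIT via bottom edge, pos 1

Answer: bottom 1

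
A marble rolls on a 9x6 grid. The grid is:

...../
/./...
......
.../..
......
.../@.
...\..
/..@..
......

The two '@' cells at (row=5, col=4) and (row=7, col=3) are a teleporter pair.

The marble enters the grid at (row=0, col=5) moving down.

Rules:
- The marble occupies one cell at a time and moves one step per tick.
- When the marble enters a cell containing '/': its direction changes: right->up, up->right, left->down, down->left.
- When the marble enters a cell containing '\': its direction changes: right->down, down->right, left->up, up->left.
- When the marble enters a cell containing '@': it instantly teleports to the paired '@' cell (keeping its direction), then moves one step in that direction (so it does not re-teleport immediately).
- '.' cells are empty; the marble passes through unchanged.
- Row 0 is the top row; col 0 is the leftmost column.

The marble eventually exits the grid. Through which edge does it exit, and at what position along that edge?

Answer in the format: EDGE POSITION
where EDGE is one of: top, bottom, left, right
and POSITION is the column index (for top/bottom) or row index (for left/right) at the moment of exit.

Answer: left 0

Derivation:
Step 1: enter (0,5), '/' deflects down->left, move left to (0,4)
Step 2: enter (0,4), '.' pass, move left to (0,3)
Step 3: enter (0,3), '.' pass, move left to (0,2)
Step 4: enter (0,2), '.' pass, move left to (0,1)
Step 5: enter (0,1), '.' pass, move left to (0,0)
Step 6: enter (0,0), '.' pass, move left to (0,-1)
Step 7: at (0,-1) — EXIT via left edge, pos 0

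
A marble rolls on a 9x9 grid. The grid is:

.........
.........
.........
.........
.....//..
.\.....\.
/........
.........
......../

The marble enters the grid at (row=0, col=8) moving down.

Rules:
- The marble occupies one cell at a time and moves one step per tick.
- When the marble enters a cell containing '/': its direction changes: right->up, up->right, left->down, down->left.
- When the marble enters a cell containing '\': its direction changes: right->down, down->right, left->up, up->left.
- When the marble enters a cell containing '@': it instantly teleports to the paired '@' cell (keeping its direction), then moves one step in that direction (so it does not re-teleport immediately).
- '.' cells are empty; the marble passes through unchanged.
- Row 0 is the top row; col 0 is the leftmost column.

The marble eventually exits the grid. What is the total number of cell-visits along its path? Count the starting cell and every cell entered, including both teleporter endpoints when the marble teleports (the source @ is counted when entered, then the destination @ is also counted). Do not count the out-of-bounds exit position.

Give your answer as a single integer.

Answer: 17

Derivation:
Step 1: enter (0,8), '.' pass, move down to (1,8)
Step 2: enter (1,8), '.' pass, move down to (2,8)
Step 3: enter (2,8), '.' pass, move down to (3,8)
Step 4: enter (3,8), '.' pass, move down to (4,8)
Step 5: enter (4,8), '.' pass, move down to (5,8)
Step 6: enter (5,8), '.' pass, move down to (6,8)
Step 7: enter (6,8), '.' pass, move down to (7,8)
Step 8: enter (7,8), '.' pass, move down to (8,8)
Step 9: enter (8,8), '/' deflects down->left, move left to (8,7)
Step 10: enter (8,7), '.' pass, move left to (8,6)
Step 11: enter (8,6), '.' pass, move left to (8,5)
Step 12: enter (8,5), '.' pass, move left to (8,4)
Step 13: enter (8,4), '.' pass, move left to (8,3)
Step 14: enter (8,3), '.' pass, move left to (8,2)
Step 15: enter (8,2), '.' pass, move left to (8,1)
Step 16: enter (8,1), '.' pass, move left to (8,0)
Step 17: enter (8,0), '.' pass, move left to (8,-1)
Step 18: at (8,-1) — EXIT via left edge, pos 8
Path length (cell visits): 17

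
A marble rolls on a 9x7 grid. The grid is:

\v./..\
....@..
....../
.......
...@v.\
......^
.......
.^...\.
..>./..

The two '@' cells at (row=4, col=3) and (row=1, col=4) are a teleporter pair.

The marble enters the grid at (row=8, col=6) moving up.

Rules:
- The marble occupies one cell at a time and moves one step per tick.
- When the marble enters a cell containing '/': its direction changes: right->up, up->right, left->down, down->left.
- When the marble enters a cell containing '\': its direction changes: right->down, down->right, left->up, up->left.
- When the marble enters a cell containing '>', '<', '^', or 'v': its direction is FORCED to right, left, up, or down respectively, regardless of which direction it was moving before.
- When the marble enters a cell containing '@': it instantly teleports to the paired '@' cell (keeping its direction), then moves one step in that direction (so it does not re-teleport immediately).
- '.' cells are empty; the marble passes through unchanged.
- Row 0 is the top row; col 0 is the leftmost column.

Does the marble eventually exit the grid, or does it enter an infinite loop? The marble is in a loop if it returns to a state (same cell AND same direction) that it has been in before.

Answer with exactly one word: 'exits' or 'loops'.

Step 1: enter (8,6), '.' pass, move up to (7,6)
Step 2: enter (7,6), '.' pass, move up to (6,6)
Step 3: enter (6,6), '.' pass, move up to (5,6)
Step 4: enter (5,6), '^' forces up->up, move up to (4,6)
Step 5: enter (4,6), '\' deflects up->left, move left to (4,5)
Step 6: enter (4,5), '.' pass, move left to (4,4)
Step 7: enter (4,4), 'v' forces left->down, move down to (5,4)
Step 8: enter (5,4), '.' pass, move down to (6,4)
Step 9: enter (6,4), '.' pass, move down to (7,4)
Step 10: enter (7,4), '.' pass, move down to (8,4)
Step 11: enter (8,4), '/' deflects down->left, move left to (8,3)
Step 12: enter (8,3), '.' pass, move left to (8,2)
Step 13: enter (8,2), '>' forces left->right, move right to (8,3)
Step 14: enter (8,3), '.' pass, move right to (8,4)
Step 15: enter (8,4), '/' deflects right->up, move up to (7,4)
Step 16: enter (7,4), '.' pass, move up to (6,4)
Step 17: enter (6,4), '.' pass, move up to (5,4)
Step 18: enter (5,4), '.' pass, move up to (4,4)
Step 19: enter (4,4), 'v' forces up->down, move down to (5,4)
Step 20: at (5,4) dir=down — LOOP DETECTED (seen before)

Answer: loops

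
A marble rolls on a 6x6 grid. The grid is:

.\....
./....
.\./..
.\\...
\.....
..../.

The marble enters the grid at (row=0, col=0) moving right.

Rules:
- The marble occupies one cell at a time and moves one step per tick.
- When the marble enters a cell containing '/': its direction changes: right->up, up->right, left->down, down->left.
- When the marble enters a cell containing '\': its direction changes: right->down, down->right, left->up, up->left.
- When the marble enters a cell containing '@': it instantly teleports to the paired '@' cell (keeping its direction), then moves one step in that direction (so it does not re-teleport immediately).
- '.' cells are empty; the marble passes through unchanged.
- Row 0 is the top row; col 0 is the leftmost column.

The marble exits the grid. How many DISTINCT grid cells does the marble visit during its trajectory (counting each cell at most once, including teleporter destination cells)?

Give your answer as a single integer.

Answer: 4

Derivation:
Step 1: enter (0,0), '.' pass, move right to (0,1)
Step 2: enter (0,1), '\' deflects right->down, move down to (1,1)
Step 3: enter (1,1), '/' deflects down->left, move left to (1,0)
Step 4: enter (1,0), '.' pass, move left to (1,-1)
Step 5: at (1,-1) — EXIT via left edge, pos 1
Distinct cells visited: 4 (path length 4)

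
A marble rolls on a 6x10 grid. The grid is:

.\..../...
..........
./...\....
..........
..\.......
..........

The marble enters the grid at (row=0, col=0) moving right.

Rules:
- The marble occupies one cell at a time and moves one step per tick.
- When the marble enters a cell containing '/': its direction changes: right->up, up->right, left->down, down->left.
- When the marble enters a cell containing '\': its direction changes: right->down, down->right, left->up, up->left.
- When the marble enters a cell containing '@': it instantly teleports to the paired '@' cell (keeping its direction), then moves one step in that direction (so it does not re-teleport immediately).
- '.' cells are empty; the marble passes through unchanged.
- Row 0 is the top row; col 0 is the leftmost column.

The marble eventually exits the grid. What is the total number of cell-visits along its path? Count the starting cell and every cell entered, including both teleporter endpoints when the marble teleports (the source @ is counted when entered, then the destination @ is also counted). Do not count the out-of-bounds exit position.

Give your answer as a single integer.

Answer: 5

Derivation:
Step 1: enter (0,0), '.' pass, move right to (0,1)
Step 2: enter (0,1), '\' deflects right->down, move down to (1,1)
Step 3: enter (1,1), '.' pass, move down to (2,1)
Step 4: enter (2,1), '/' deflects down->left, move left to (2,0)
Step 5: enter (2,0), '.' pass, move left to (2,-1)
Step 6: at (2,-1) — EXIT via left edge, pos 2
Path length (cell visits): 5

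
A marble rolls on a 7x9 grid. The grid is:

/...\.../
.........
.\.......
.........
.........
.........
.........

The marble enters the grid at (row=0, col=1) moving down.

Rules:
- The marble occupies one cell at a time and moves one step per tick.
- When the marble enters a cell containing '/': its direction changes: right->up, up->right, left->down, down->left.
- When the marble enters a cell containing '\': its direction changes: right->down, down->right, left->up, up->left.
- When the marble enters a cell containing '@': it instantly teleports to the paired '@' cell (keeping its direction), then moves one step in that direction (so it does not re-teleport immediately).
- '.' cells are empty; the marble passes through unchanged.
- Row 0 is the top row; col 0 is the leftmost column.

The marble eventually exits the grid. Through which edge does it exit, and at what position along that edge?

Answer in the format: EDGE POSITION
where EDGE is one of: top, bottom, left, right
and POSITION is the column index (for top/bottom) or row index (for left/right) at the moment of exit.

Step 1: enter (0,1), '.' pass, move down to (1,1)
Step 2: enter (1,1), '.' pass, move down to (2,1)
Step 3: enter (2,1), '\' deflects down->right, move right to (2,2)
Step 4: enter (2,2), '.' pass, move right to (2,3)
Step 5: enter (2,3), '.' pass, move right to (2,4)
Step 6: enter (2,4), '.' pass, move right to (2,5)
Step 7: enter (2,5), '.' pass, move right to (2,6)
Step 8: enter (2,6), '.' pass, move right to (2,7)
Step 9: enter (2,7), '.' pass, move right to (2,8)
Step 10: enter (2,8), '.' pass, move right to (2,9)
Step 11: at (2,9) — EXIT via right edge, pos 2

Answer: right 2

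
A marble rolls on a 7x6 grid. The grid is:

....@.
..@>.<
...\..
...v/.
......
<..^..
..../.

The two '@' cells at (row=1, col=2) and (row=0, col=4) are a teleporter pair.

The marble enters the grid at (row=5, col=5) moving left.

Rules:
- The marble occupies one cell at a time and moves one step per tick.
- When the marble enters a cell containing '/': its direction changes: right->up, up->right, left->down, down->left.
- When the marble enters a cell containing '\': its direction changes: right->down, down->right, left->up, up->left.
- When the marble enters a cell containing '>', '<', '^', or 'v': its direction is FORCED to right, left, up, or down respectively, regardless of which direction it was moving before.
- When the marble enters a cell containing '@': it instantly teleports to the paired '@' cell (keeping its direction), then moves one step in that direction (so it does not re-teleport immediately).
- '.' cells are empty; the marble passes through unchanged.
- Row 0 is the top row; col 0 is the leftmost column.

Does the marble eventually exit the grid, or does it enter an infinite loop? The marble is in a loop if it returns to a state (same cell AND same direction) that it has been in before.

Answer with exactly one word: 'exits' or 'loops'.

Answer: loops

Derivation:
Step 1: enter (5,5), '.' pass, move left to (5,4)
Step 2: enter (5,4), '.' pass, move left to (5,3)
Step 3: enter (5,3), '^' forces left->up, move up to (4,3)
Step 4: enter (4,3), '.' pass, move up to (3,3)
Step 5: enter (3,3), 'v' forces up->down, move down to (4,3)
Step 6: enter (4,3), '.' pass, move down to (5,3)
Step 7: enter (5,3), '^' forces down->up, move up to (4,3)
Step 8: at (4,3) dir=up — LOOP DETECTED (seen before)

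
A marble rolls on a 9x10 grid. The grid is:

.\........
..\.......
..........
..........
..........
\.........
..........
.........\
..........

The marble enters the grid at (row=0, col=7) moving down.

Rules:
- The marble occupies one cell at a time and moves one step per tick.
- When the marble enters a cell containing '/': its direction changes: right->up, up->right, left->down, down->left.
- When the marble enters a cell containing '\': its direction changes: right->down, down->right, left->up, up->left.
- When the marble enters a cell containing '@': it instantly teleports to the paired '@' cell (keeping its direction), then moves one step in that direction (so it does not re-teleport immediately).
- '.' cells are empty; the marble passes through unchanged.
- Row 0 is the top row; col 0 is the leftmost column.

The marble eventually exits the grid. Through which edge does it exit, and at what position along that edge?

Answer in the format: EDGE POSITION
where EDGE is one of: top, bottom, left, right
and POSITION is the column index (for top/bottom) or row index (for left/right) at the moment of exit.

Step 1: enter (0,7), '.' pass, move down to (1,7)
Step 2: enter (1,7), '.' pass, move down to (2,7)
Step 3: enter (2,7), '.' pass, move down to (3,7)
Step 4: enter (3,7), '.' pass, move down to (4,7)
Step 5: enter (4,7), '.' pass, move down to (5,7)
Step 6: enter (5,7), '.' pass, move down to (6,7)
Step 7: enter (6,7), '.' pass, move down to (7,7)
Step 8: enter (7,7), '.' pass, move down to (8,7)
Step 9: enter (8,7), '.' pass, move down to (9,7)
Step 10: at (9,7) — EXIT via bottom edge, pos 7

Answer: bottom 7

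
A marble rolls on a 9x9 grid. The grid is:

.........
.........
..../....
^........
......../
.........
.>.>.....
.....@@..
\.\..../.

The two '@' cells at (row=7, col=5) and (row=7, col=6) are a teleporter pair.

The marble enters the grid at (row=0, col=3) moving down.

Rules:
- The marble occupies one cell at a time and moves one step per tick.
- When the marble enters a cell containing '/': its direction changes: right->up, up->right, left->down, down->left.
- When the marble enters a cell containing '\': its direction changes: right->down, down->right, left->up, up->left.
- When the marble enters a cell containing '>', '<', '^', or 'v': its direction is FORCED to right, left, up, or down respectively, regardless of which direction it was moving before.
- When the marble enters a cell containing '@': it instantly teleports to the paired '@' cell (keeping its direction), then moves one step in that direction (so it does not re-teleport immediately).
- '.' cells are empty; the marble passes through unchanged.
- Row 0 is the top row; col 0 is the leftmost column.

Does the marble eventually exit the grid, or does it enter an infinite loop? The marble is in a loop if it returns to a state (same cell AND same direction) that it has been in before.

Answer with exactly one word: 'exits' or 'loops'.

Step 1: enter (0,3), '.' pass, move down to (1,3)
Step 2: enter (1,3), '.' pass, move down to (2,3)
Step 3: enter (2,3), '.' pass, move down to (3,3)
Step 4: enter (3,3), '.' pass, move down to (4,3)
Step 5: enter (4,3), '.' pass, move down to (5,3)
Step 6: enter (5,3), '.' pass, move down to (6,3)
Step 7: enter (6,3), '>' forces down->right, move right to (6,4)
Step 8: enter (6,4), '.' pass, move right to (6,5)
Step 9: enter (6,5), '.' pass, move right to (6,6)
Step 10: enter (6,6), '.' pass, move right to (6,7)
Step 11: enter (6,7), '.' pass, move right to (6,8)
Step 12: enter (6,8), '.' pass, move right to (6,9)
Step 13: at (6,9) — EXIT via right edge, pos 6

Answer: exits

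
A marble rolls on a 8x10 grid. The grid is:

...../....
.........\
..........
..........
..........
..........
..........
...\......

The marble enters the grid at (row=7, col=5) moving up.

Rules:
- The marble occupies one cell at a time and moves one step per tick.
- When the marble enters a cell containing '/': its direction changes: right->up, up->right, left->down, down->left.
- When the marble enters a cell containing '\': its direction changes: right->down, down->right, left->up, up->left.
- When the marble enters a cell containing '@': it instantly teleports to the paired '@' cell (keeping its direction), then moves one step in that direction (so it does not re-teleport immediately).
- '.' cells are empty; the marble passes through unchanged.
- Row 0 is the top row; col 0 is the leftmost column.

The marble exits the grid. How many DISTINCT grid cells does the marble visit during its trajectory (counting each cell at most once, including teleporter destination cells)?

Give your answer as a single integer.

Answer: 12

Derivation:
Step 1: enter (7,5), '.' pass, move up to (6,5)
Step 2: enter (6,5), '.' pass, move up to (5,5)
Step 3: enter (5,5), '.' pass, move up to (4,5)
Step 4: enter (4,5), '.' pass, move up to (3,5)
Step 5: enter (3,5), '.' pass, move up to (2,5)
Step 6: enter (2,5), '.' pass, move up to (1,5)
Step 7: enter (1,5), '.' pass, move up to (0,5)
Step 8: enter (0,5), '/' deflects up->right, move right to (0,6)
Step 9: enter (0,6), '.' pass, move right to (0,7)
Step 10: enter (0,7), '.' pass, move right to (0,8)
Step 11: enter (0,8), '.' pass, move right to (0,9)
Step 12: enter (0,9), '.' pass, move right to (0,10)
Step 13: at (0,10) — EXIT via right edge, pos 0
Distinct cells visited: 12 (path length 12)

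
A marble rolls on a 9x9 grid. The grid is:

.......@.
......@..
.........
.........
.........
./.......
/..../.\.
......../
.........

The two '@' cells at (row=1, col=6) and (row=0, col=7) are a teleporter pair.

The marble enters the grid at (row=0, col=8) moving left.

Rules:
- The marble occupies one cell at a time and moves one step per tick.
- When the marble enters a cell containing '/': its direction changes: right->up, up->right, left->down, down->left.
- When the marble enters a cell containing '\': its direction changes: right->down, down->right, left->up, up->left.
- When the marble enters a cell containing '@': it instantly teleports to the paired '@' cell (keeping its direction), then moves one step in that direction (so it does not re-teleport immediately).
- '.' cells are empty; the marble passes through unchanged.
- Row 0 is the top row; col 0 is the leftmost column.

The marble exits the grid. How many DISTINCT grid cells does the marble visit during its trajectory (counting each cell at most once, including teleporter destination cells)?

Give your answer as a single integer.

Answer: 9

Derivation:
Step 1: enter (0,8), '.' pass, move left to (0,7)
Step 2: enter (0,7), '@' teleport (0,7)->(1,6), also enter (1,6), move left to (1,5)
Step 3: enter (1,5), '.' pass, move left to (1,4)
Step 4: enter (1,4), '.' pass, move left to (1,3)
Step 5: enter (1,3), '.' pass, move left to (1,2)
Step 6: enter (1,2), '.' pass, move left to (1,1)
Step 7: enter (1,1), '.' pass, move left to (1,0)
Step 8: enter (1,0), '.' pass, move left to (1,-1)
Step 9: at (1,-1) — EXIT via left edge, pos 1
Distinct cells visited: 9 (path length 9)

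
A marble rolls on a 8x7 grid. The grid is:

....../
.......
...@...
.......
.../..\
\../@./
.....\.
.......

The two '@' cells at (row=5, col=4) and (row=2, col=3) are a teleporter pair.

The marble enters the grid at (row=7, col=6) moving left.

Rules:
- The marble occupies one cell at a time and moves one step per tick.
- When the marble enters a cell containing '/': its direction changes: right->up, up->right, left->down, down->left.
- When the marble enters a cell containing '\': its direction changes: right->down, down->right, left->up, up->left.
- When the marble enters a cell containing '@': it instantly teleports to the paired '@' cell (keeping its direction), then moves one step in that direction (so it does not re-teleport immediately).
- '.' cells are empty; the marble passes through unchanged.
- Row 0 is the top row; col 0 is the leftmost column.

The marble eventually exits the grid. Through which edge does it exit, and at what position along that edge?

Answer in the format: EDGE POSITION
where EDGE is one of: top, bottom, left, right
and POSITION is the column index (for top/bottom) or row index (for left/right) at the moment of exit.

Answer: left 7

Derivation:
Step 1: enter (7,6), '.' pass, move left to (7,5)
Step 2: enter (7,5), '.' pass, move left to (7,4)
Step 3: enter (7,4), '.' pass, move left to (7,3)
Step 4: enter (7,3), '.' pass, move left to (7,2)
Step 5: enter (7,2), '.' pass, move left to (7,1)
Step 6: enter (7,1), '.' pass, move left to (7,0)
Step 7: enter (7,0), '.' pass, move left to (7,-1)
Step 8: at (7,-1) — EXIT via left edge, pos 7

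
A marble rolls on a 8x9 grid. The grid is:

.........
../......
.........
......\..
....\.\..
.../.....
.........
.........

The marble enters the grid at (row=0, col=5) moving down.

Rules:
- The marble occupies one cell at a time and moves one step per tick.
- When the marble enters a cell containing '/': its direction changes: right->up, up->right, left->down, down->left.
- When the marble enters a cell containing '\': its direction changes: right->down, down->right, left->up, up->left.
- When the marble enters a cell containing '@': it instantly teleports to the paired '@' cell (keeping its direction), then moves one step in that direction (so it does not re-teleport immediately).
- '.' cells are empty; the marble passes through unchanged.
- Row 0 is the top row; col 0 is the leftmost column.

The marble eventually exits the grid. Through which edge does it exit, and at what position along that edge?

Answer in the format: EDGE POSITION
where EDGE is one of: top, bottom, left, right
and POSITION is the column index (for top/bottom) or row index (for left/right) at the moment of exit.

Answer: bottom 5

Derivation:
Step 1: enter (0,5), '.' pass, move down to (1,5)
Step 2: enter (1,5), '.' pass, move down to (2,5)
Step 3: enter (2,5), '.' pass, move down to (3,5)
Step 4: enter (3,5), '.' pass, move down to (4,5)
Step 5: enter (4,5), '.' pass, move down to (5,5)
Step 6: enter (5,5), '.' pass, move down to (6,5)
Step 7: enter (6,5), '.' pass, move down to (7,5)
Step 8: enter (7,5), '.' pass, move down to (8,5)
Step 9: at (8,5) — EXIT via bottom edge, pos 5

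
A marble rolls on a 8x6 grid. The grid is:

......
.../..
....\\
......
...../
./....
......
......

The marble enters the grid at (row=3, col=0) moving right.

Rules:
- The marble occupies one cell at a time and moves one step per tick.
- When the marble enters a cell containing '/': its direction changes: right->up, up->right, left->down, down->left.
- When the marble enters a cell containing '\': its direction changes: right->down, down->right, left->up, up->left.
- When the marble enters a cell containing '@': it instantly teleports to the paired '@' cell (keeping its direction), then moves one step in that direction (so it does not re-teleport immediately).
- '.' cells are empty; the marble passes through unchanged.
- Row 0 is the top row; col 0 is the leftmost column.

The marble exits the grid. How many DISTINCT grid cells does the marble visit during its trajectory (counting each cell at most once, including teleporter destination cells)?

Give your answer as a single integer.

Answer: 6

Derivation:
Step 1: enter (3,0), '.' pass, move right to (3,1)
Step 2: enter (3,1), '.' pass, move right to (3,2)
Step 3: enter (3,2), '.' pass, move right to (3,3)
Step 4: enter (3,3), '.' pass, move right to (3,4)
Step 5: enter (3,4), '.' pass, move right to (3,5)
Step 6: enter (3,5), '.' pass, move right to (3,6)
Step 7: at (3,6) — EXIT via right edge, pos 3
Distinct cells visited: 6 (path length 6)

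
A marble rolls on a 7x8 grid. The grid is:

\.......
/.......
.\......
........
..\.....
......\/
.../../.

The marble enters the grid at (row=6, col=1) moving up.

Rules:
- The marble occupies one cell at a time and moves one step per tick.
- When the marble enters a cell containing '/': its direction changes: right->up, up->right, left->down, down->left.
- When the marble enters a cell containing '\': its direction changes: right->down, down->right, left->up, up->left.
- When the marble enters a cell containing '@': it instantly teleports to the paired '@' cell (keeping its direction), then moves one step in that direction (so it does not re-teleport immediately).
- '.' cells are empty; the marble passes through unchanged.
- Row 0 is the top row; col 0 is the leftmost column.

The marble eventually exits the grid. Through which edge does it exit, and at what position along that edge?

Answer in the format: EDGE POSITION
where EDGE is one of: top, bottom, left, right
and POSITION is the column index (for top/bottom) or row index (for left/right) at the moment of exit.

Step 1: enter (6,1), '.' pass, move up to (5,1)
Step 2: enter (5,1), '.' pass, move up to (4,1)
Step 3: enter (4,1), '.' pass, move up to (3,1)
Step 4: enter (3,1), '.' pass, move up to (2,1)
Step 5: enter (2,1), '\' deflects up->left, move left to (2,0)
Step 6: enter (2,0), '.' pass, move left to (2,-1)
Step 7: at (2,-1) — EXIT via left edge, pos 2

Answer: left 2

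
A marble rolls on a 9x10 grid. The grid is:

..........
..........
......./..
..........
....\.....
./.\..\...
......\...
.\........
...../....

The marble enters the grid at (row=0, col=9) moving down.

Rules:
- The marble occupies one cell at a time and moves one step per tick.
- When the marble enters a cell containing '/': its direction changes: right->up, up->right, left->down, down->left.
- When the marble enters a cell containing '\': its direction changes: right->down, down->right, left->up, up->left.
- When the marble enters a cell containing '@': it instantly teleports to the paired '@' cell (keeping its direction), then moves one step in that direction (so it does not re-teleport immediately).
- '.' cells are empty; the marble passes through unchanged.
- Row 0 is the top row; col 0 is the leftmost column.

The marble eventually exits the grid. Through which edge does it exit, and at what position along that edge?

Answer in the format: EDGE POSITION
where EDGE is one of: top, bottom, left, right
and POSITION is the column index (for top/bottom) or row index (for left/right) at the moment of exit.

Step 1: enter (0,9), '.' pass, move down to (1,9)
Step 2: enter (1,9), '.' pass, move down to (2,9)
Step 3: enter (2,9), '.' pass, move down to (3,9)
Step 4: enter (3,9), '.' pass, move down to (4,9)
Step 5: enter (4,9), '.' pass, move down to (5,9)
Step 6: enter (5,9), '.' pass, move down to (6,9)
Step 7: enter (6,9), '.' pass, move down to (7,9)
Step 8: enter (7,9), '.' pass, move down to (8,9)
Step 9: enter (8,9), '.' pass, move down to (9,9)
Step 10: at (9,9) — EXIT via bottom edge, pos 9

Answer: bottom 9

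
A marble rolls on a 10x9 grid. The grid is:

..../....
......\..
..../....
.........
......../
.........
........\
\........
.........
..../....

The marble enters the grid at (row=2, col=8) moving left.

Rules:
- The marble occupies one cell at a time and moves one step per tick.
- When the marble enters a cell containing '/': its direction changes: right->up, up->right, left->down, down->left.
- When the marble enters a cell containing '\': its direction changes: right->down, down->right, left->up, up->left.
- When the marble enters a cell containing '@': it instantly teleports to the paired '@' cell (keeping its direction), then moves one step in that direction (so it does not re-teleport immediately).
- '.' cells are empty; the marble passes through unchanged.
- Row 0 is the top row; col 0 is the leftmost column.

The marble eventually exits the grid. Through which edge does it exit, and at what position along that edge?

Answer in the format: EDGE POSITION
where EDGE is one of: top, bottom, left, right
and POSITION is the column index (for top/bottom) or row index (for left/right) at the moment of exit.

Step 1: enter (2,8), '.' pass, move left to (2,7)
Step 2: enter (2,7), '.' pass, move left to (2,6)
Step 3: enter (2,6), '.' pass, move left to (2,5)
Step 4: enter (2,5), '.' pass, move left to (2,4)
Step 5: enter (2,4), '/' deflects left->down, move down to (3,4)
Step 6: enter (3,4), '.' pass, move down to (4,4)
Step 7: enter (4,4), '.' pass, move down to (5,4)
Step 8: enter (5,4), '.' pass, move down to (6,4)
Step 9: enter (6,4), '.' pass, move down to (7,4)
Step 10: enter (7,4), '.' pass, move down to (8,4)
Step 11: enter (8,4), '.' pass, move down to (9,4)
Step 12: enter (9,4), '/' deflects down->left, move left to (9,3)
Step 13: enter (9,3), '.' pass, move left to (9,2)
Step 14: enter (9,2), '.' pass, move left to (9,1)
Step 15: enter (9,1), '.' pass, move left to (9,0)
Step 16: enter (9,0), '.' pass, move left to (9,-1)
Step 17: at (9,-1) — EXIT via left edge, pos 9

Answer: left 9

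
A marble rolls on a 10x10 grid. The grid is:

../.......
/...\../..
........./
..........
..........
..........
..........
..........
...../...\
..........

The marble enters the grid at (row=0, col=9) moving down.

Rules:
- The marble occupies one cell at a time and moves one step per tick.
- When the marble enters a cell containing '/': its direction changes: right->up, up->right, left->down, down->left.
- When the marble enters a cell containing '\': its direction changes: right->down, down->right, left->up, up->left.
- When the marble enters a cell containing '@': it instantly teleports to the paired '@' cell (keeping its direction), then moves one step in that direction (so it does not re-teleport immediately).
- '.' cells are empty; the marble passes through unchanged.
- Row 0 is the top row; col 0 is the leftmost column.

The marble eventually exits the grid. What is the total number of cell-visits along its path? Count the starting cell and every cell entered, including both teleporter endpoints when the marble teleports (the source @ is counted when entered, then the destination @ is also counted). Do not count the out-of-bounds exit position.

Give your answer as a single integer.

Answer: 12

Derivation:
Step 1: enter (0,9), '.' pass, move down to (1,9)
Step 2: enter (1,9), '.' pass, move down to (2,9)
Step 3: enter (2,9), '/' deflects down->left, move left to (2,8)
Step 4: enter (2,8), '.' pass, move left to (2,7)
Step 5: enter (2,7), '.' pass, move left to (2,6)
Step 6: enter (2,6), '.' pass, move left to (2,5)
Step 7: enter (2,5), '.' pass, move left to (2,4)
Step 8: enter (2,4), '.' pass, move left to (2,3)
Step 9: enter (2,3), '.' pass, move left to (2,2)
Step 10: enter (2,2), '.' pass, move left to (2,1)
Step 11: enter (2,1), '.' pass, move left to (2,0)
Step 12: enter (2,0), '.' pass, move left to (2,-1)
Step 13: at (2,-1) — EXIT via left edge, pos 2
Path length (cell visits): 12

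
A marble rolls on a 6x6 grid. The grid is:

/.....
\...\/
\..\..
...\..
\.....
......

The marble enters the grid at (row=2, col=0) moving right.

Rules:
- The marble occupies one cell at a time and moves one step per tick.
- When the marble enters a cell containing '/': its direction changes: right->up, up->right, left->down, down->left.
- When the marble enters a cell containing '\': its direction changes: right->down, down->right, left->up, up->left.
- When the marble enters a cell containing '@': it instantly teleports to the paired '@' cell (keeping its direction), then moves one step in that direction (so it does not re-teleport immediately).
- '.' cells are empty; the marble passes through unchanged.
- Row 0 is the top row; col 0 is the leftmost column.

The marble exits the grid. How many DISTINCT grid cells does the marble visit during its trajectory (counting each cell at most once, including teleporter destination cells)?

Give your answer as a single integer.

Step 1: enter (2,0), '\' deflects right->down, move down to (3,0)
Step 2: enter (3,0), '.' pass, move down to (4,0)
Step 3: enter (4,0), '\' deflects down->right, move right to (4,1)
Step 4: enter (4,1), '.' pass, move right to (4,2)
Step 5: enter (4,2), '.' pass, move right to (4,3)
Step 6: enter (4,3), '.' pass, move right to (4,4)
Step 7: enter (4,4), '.' pass, move right to (4,5)
Step 8: enter (4,5), '.' pass, move right to (4,6)
Step 9: at (4,6) — EXIT via right edge, pos 4
Distinct cells visited: 8 (path length 8)

Answer: 8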